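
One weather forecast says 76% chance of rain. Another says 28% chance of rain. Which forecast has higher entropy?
28% forecast

Treat each forecast as a Bernoulli distribution. Binary entropy is maximized at p=0.5 and falls off symmetrically toward 0 or 1. The 28% forecast is closer to 50%, so it is more uncertain. H(76%) ≈ 0.795 bits, H(28%) ≈ 0.855 bits.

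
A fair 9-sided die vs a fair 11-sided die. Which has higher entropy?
11-sided die

Both are uniform distributions; for uniform over n outcomes, H = log₂(n). H(9-sided) = log₂(9) = 3.170 bits and H(11-sided) = log₂(11) = 3.459 bits. More outcomes in a uniform distribution means higher entropy.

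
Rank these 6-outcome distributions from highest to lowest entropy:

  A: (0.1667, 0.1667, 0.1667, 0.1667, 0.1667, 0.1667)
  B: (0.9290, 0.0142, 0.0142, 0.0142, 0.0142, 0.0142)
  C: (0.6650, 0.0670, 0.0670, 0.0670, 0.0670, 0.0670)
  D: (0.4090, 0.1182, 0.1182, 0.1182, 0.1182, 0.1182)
A > D > C > B

Key insight: Entropy is maximized by uniform distributions and minimized by concentrated distributions.

Entropies:
  H(A) = 2.5850 bits
  H(B) = 0.5345 bits
  H(C) = 1.6978 bits
  H(D) = 2.3482 bits

Ranking: A > D > C > B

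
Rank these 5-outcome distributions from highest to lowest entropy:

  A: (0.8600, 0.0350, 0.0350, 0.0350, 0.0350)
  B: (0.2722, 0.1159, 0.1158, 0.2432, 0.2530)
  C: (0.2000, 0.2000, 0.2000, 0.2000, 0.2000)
C > B > A

Key insight: Entropy is maximized by uniform distributions and minimized by concentrated distributions.

- Uniform distributions have maximum entropy log₂(5) = 2.3219 bits
- The more "peaked" or concentrated a distribution, the lower its entropy

Entropies:
  H(A) = 0.8642 bits
  H(B) = 2.2291 bits
  H(C) = 2.3219 bits

Ranking: C > B > A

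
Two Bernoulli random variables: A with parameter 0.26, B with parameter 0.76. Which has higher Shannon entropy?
A

For binary distributions, entropy is maximized at p=0.5 and decreases as p moves toward 0 or 1.

H(A) = H(0.26) = 0.8267 bits
H(B) = H(0.76) = 0.7950 bits

Distribution A (p=0.26) is closer to uniform (p=0.5), so it has higher entropy.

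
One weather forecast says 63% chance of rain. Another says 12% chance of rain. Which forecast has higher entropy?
63% forecast

Treat each forecast as a Bernoulli distribution. Binary entropy is maximized at p=0.5 and falls off symmetrically toward 0 or 1. The 63% forecast is closer to 50%, so it is more uncertain. H(63%) ≈ 0.951 bits, H(12%) ≈ 0.529 bits.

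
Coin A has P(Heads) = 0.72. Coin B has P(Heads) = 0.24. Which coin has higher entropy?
A

For binary distributions, entropy is maximized at p=0.5 and decreases as p moves toward 0 or 1.

H(A) = H(0.72) = 0.8555 bits
H(B) = H(0.24) = 0.7950 bits

Distribution A (p=0.72) is closer to uniform (p=0.5), so it has higher entropy.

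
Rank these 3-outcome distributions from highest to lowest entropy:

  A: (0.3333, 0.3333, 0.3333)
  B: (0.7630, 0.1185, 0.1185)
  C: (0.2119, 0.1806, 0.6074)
A > C > B

Key insight: Entropy is maximized by uniform distributions and minimized by concentrated distributions.

- Uniform distributions have maximum entropy log₂(3) = 1.5850 bits
- The more "peaked" or concentrated a distribution, the lower its entropy

Entropies:
  H(A) = 1.5850 bits
  H(B) = 1.0270 bits
  H(C) = 1.3572 bits

Ranking: A > C > B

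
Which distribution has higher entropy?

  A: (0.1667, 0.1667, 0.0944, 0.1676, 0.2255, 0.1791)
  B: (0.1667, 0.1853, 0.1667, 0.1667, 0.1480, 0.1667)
B

Both distributions are close to uniform, making this a harder comparison.

H(A) = 2.5440 bits
H(B) = 2.5820 bits

The distribution closer to uniform has higher entropy.
Answer: B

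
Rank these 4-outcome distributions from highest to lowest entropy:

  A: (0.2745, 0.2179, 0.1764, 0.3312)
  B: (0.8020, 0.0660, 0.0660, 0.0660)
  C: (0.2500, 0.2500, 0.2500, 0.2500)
C > A > B

Key insight: Entropy is maximized by uniform distributions and minimized by concentrated distributions.

- Uniform distributions have maximum entropy log₂(4) = 2.0000 bits
- The more "peaked" or concentrated a distribution, the lower its entropy

Entropies:
  H(A) = 1.9606 bits
  H(B) = 1.0317 bits
  H(C) = 2.0000 bits

Ranking: C > A > B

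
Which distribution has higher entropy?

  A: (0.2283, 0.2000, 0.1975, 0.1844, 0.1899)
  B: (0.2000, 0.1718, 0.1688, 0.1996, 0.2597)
A

Both distributions are close to uniform, making this a harder comparison.

H(A) = 2.3179 bits
H(B) = 2.3035 bits

The distribution closer to uniform has higher entropy.
Answer: A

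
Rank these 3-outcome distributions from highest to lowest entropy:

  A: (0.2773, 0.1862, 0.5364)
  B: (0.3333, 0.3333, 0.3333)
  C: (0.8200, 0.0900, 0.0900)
B > A > C

Key insight: Entropy is maximized by uniform distributions and minimized by concentrated distributions.

- Uniform distributions have maximum entropy log₂(3) = 1.5850 bits
- The more "peaked" or concentrated a distribution, the lower its entropy

Entropies:
  H(A) = 1.4467 bits
  H(B) = 1.5850 bits
  H(C) = 0.8601 bits

Ranking: B > A > C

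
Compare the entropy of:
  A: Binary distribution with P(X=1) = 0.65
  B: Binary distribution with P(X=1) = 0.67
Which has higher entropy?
A

For binary distributions, entropy is maximized at p=0.5 and decreases as p moves toward 0 or 1.

H(A) = H(0.65) = 0.9341 bits
H(B) = H(0.67) = 0.9149 bits

Distribution A (p=0.65) is closer to uniform (p=0.5), so it has higher entropy.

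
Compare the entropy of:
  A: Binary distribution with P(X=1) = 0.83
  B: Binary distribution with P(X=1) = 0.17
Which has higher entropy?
Equal

For binary distributions, entropy is maximized at p=0.5 and decreases as p moves toward 0 or 1.

H(A) = H(0.83) = 0.6577 bits
H(B) = H(0.17) = 0.6577 bits

Both distributions are equally far from uniform (|0.83-0.5| = |0.17-0.5|), so they have the same entropy.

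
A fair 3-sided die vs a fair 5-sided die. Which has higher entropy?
5-sided die

Both are uniform distributions; for uniform over n outcomes, H = log₂(n). H(3-sided) = log₂(3) = 1.585 bits and H(5-sided) = log₂(5) = 2.322 bits. More outcomes in a uniform distribution means higher entropy.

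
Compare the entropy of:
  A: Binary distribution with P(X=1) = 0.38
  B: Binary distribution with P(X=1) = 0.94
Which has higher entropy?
A

For binary distributions, entropy is maximized at p=0.5 and decreases as p moves toward 0 or 1.

H(A) = H(0.38) = 0.9580 bits
H(B) = H(0.94) = 0.3274 bits

Distribution A (p=0.38) is closer to uniform (p=0.5), so it has higher entropy.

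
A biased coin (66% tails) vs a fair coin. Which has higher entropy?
Fair coin

The fair coin is uniform (p=0.5), maximizing binary entropy at 1 bit. The biased coin has H(0.66) ≈ 0.925 bits — its outcome is more predictable, so its entropy is lower.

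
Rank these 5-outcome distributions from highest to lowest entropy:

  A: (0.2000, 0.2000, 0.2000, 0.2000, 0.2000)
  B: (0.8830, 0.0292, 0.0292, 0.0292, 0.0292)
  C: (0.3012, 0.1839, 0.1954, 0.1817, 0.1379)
A > C > B

Key insight: Entropy is maximized by uniform distributions and minimized by concentrated distributions.

- Uniform distributions have maximum entropy log₂(5) = 2.3219 bits
- The more "peaked" or concentrated a distribution, the lower its entropy

Entropies:
  H(A) = 2.3219 bits
  H(B) = 0.7547 bits
  H(C) = 2.2720 bits

Ranking: A > C > B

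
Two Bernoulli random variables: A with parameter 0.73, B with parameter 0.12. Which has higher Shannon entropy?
A

For binary distributions, entropy is maximized at p=0.5 and decreases as p moves toward 0 or 1.

H(A) = H(0.73) = 0.8415 bits
H(B) = H(0.12) = 0.5294 bits

Distribution A (p=0.73) is closer to uniform (p=0.5), so it has higher entropy.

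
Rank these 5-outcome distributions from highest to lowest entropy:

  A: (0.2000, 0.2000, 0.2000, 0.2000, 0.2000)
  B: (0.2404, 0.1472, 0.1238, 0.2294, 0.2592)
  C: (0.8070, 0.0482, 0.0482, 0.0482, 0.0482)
A > B > C

Key insight: Entropy is maximized by uniform distributions and minimized by concentrated distributions.

- Uniform distributions have maximum entropy log₂(5) = 2.3219 bits
- The more "peaked" or concentrated a distribution, the lower its entropy

Entropies:
  H(A) = 2.3219 bits
  H(B) = 2.2665 bits
  H(C) = 1.0937 bits

Ranking: A > B > C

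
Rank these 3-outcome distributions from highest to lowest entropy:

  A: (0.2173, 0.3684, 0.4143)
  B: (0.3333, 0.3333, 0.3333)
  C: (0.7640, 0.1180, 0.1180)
B > A > C

Key insight: Entropy is maximized by uniform distributions and minimized by concentrated distributions.

- Uniform distributions have maximum entropy log₂(3) = 1.5850 bits
- The more "peaked" or concentrated a distribution, the lower its entropy

Entropies:
  H(A) = 1.5359 bits
  H(B) = 1.5850 bits
  H(C) = 1.0243 bits

Ranking: B > A > C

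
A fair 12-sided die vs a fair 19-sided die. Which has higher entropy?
19-sided die

Both are uniform distributions; for uniform over n outcomes, H = log₂(n). H(12-sided) = log₂(12) = 3.585 bits and H(19-sided) = log₂(19) = 4.248 bits. More outcomes in a uniform distribution means higher entropy.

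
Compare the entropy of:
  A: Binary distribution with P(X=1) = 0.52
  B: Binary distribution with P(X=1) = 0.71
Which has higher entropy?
A

For binary distributions, entropy is maximized at p=0.5 and decreases as p moves toward 0 or 1.

H(A) = H(0.52) = 0.9988 bits
H(B) = H(0.71) = 0.8687 bits

Distribution A (p=0.52) is closer to uniform (p=0.5), so it has higher entropy.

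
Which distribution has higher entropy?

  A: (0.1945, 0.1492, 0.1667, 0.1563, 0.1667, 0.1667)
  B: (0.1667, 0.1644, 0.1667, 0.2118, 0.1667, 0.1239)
A

Both distributions are close to uniform, making this a harder comparison.

H(A) = 2.5799 bits
H(B) = 2.5681 bits

The distribution closer to uniform has higher entropy.
Answer: A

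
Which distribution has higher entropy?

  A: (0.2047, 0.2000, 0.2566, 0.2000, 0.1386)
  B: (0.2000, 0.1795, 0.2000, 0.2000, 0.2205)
B

Both distributions are close to uniform, making this a harder comparison.

H(A) = 2.2960 bits
H(B) = 2.3189 bits

The distribution closer to uniform has higher entropy.
Answer: B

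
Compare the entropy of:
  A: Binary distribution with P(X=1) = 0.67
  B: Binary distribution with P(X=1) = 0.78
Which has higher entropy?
A

For binary distributions, entropy is maximized at p=0.5 and decreases as p moves toward 0 or 1.

H(A) = H(0.67) = 0.9149 bits
H(B) = H(0.78) = 0.7602 bits

Distribution A (p=0.67) is closer to uniform (p=0.5), so it has higher entropy.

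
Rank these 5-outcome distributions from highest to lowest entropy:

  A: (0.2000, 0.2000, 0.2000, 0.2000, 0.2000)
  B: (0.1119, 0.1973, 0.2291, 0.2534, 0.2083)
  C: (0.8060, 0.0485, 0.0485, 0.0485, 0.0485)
A > B > C

Key insight: Entropy is maximized by uniform distributions and minimized by concentrated distributions.

- Uniform distributions have maximum entropy log₂(5) = 2.3219 bits
- The more "peaked" or concentrated a distribution, the lower its entropy

Entropies:
  H(A) = 2.3219 bits
  H(B) = 2.2760 bits
  H(C) = 1.0978 bits

Ranking: A > B > C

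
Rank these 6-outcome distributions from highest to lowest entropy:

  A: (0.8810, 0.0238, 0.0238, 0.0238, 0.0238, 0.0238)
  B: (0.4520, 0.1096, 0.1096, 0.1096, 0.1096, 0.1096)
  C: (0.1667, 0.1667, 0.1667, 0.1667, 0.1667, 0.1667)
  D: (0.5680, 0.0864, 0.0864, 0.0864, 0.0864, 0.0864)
C > B > D > A

Key insight: Entropy is maximized by uniform distributions and minimized by concentrated distributions.

Entropies:
  H(A) = 0.8028 bits
  H(B) = 2.2658 bits
  H(C) = 2.5850 bits
  H(D) = 1.9897 bits

Ranking: C > B > D > A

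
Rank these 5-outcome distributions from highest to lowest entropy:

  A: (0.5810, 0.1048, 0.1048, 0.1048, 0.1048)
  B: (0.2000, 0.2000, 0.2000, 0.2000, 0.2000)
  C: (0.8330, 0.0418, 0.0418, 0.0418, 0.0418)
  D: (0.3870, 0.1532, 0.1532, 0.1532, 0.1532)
B > D > A > C

Key insight: Entropy is maximized by uniform distributions and minimized by concentrated distributions.

Entropies:
  H(A) = 1.8190 bits
  H(B) = 2.3219 bits
  H(C) = 0.9848 bits
  H(D) = 2.1888 bits

Ranking: B > D > A > C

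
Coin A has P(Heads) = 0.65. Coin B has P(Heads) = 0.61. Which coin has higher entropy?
B

For binary distributions, entropy is maximized at p=0.5 and decreases as p moves toward 0 or 1.

H(A) = H(0.65) = 0.9341 bits
H(B) = H(0.61) = 0.9648 bits

Distribution B (p=0.61) is closer to uniform (p=0.5), so it has higher entropy.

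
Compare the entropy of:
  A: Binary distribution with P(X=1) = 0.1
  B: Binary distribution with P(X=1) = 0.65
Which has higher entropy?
B

For binary distributions, entropy is maximized at p=0.5 and decreases as p moves toward 0 or 1.

H(A) = H(0.1) = 0.4690 bits
H(B) = H(0.65) = 0.9341 bits

Distribution B (p=0.65) is closer to uniform (p=0.5), so it has higher entropy.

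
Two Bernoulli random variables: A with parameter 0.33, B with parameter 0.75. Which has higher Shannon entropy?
A

For binary distributions, entropy is maximized at p=0.5 and decreases as p moves toward 0 or 1.

H(A) = H(0.33) = 0.9149 bits
H(B) = H(0.75) = 0.8113 bits

Distribution A (p=0.33) is closer to uniform (p=0.5), so it has higher entropy.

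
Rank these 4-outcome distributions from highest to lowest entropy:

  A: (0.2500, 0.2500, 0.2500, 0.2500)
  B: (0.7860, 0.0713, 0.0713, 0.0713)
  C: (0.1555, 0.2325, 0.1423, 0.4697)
A > C > B

Key insight: Entropy is maximized by uniform distributions and minimized by concentrated distributions.

- Uniform distributions have maximum entropy log₂(4) = 2.0000 bits
- The more "peaked" or concentrated a distribution, the lower its entropy

Entropies:
  H(A) = 2.0000 bits
  H(B) = 1.0882 bits
  H(C) = 1.8192 bits

Ranking: A > C > B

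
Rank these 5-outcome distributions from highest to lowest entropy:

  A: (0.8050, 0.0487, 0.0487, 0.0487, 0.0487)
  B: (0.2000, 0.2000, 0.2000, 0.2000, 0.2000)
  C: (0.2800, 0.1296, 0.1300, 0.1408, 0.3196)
B > C > A

Key insight: Entropy is maximized by uniform distributions and minimized by concentrated distributions.

- Uniform distributions have maximum entropy log₂(5) = 2.3219 bits
- The more "peaked" or concentrated a distribution, the lower its entropy

Entropies:
  H(A) = 1.1018 bits
  H(B) = 2.3219 bits
  H(C) = 2.2031 bits

Ranking: B > C > A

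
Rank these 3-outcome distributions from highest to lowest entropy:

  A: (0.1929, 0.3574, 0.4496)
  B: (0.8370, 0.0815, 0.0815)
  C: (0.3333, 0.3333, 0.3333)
C > A > B

Key insight: Entropy is maximized by uniform distributions and minimized by concentrated distributions.

- Uniform distributions have maximum entropy log₂(3) = 1.5850 bits
- The more "peaked" or concentrated a distribution, the lower its entropy

Entropies:
  H(A) = 1.5070 bits
  H(B) = 0.8044 bits
  H(C) = 1.5850 bits

Ranking: C > A > B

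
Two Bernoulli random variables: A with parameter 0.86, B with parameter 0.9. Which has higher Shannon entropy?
A

For binary distributions, entropy is maximized at p=0.5 and decreases as p moves toward 0 or 1.

H(A) = H(0.86) = 0.5842 bits
H(B) = H(0.9) = 0.4690 bits

Distribution A (p=0.86) is closer to uniform (p=0.5), so it has higher entropy.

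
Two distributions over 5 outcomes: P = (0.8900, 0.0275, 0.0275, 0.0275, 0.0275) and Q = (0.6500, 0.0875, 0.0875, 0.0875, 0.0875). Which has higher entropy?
Q

P is highly concentrated on one outcome (89%), making it nearly deterministic. Q spreads its mass more evenly (max 65%). The more spread-out distribution has higher entropy: H(P) ≈ 0.720 bits, H(Q) ≈ 1.634 bits.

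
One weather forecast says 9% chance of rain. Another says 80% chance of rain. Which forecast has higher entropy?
80% forecast

Treat each forecast as a Bernoulli distribution. Binary entropy is maximized at p=0.5 and falls off symmetrically toward 0 or 1. The 80% forecast is closer to 50%, so it is more uncertain. H(9%) ≈ 0.436 bits, H(80%) ≈ 0.722 bits.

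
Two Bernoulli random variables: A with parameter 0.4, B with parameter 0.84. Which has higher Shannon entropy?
A

For binary distributions, entropy is maximized at p=0.5 and decreases as p moves toward 0 or 1.

H(A) = H(0.4) = 0.9710 bits
H(B) = H(0.84) = 0.6343 bits

Distribution A (p=0.4) is closer to uniform (p=0.5), so it has higher entropy.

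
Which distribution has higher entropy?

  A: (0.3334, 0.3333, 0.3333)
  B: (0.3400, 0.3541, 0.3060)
A

Both distributions are close to uniform, making this a harder comparison.

H(A) = 1.5850 bits
H(B) = 1.5823 bits

The distribution closer to uniform has higher entropy.
Answer: A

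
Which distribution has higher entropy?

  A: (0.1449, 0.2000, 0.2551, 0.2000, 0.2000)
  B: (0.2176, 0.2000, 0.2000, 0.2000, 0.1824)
B

Both distributions are close to uniform, making this a harder comparison.

H(A) = 2.2997 bits
H(B) = 2.3197 bits

The distribution closer to uniform has higher entropy.
Answer: B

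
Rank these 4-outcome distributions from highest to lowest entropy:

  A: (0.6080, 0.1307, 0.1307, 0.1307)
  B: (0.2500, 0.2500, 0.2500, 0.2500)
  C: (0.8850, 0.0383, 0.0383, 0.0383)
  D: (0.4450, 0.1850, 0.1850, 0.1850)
B > D > A > C

Key insight: Entropy is maximized by uniform distributions and minimized by concentrated distributions.

Entropies:
  H(A) = 1.5874 bits
  H(B) = 2.0000 bits
  H(C) = 0.6971 bits
  H(D) = 1.8709 bits

Ranking: B > D > A > C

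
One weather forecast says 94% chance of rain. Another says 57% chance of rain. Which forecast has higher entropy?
57% forecast

Treat each forecast as a Bernoulli distribution. Binary entropy is maximized at p=0.5 and falls off symmetrically toward 0 or 1. The 57% forecast is closer to 50%, so it is more uncertain. H(94%) ≈ 0.327 bits, H(57%) ≈ 0.986 bits.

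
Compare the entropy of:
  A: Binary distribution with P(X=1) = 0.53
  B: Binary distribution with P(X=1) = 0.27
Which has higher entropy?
A

For binary distributions, entropy is maximized at p=0.5 and decreases as p moves toward 0 or 1.

H(A) = H(0.53) = 0.9974 bits
H(B) = H(0.27) = 0.8415 bits

Distribution A (p=0.53) is closer to uniform (p=0.5), so it has higher entropy.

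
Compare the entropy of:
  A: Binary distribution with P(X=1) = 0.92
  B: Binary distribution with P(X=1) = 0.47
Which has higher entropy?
B

For binary distributions, entropy is maximized at p=0.5 and decreases as p moves toward 0 or 1.

H(A) = H(0.92) = 0.4022 bits
H(B) = H(0.47) = 0.9974 bits

Distribution B (p=0.47) is closer to uniform (p=0.5), so it has higher entropy.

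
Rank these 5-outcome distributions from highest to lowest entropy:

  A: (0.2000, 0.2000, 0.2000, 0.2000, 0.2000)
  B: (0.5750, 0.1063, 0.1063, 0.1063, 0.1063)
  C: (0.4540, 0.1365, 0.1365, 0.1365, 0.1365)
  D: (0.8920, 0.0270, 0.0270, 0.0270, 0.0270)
A > C > B > D

Key insight: Entropy is maximized by uniform distributions and minimized by concentrated distributions.

Entropies:
  H(A) = 2.3219 bits
  H(B) = 1.8337 bits
  H(C) = 2.0859 bits
  H(D) = 0.7099 bits

Ranking: A > C > B > D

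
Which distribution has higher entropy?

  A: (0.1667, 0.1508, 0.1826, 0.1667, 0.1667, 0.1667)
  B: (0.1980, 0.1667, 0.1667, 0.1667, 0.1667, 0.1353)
A

Both distributions are close to uniform, making this a harder comparison.

H(A) = 2.5828 bits
H(B) = 2.5764 bits

The distribution closer to uniform has higher entropy.
Answer: A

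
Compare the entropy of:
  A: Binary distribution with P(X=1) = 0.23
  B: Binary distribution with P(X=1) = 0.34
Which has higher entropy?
B

For binary distributions, entropy is maximized at p=0.5 and decreases as p moves toward 0 or 1.

H(A) = H(0.23) = 0.7780 bits
H(B) = H(0.34) = 0.9248 bits

Distribution B (p=0.34) is closer to uniform (p=0.5), so it has higher entropy.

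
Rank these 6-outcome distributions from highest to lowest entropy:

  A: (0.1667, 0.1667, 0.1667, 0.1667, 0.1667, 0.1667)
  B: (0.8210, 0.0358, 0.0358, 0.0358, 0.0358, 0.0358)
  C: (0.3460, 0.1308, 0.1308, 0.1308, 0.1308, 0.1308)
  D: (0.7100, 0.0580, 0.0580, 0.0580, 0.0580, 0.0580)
A > C > D > B

Key insight: Entropy is maximized by uniform distributions and minimized by concentrated distributions.

Entropies:
  H(A) = 2.5850 bits
  H(B) = 1.0935 bits
  H(C) = 2.4490 bits
  H(D) = 1.5421 bits

Ranking: A > C > D > B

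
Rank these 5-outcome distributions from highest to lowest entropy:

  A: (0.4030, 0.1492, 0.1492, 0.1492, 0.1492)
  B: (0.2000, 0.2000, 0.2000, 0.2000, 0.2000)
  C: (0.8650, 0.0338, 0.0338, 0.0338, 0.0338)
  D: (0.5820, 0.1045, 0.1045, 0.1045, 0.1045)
B > A > D > C

Key insight: Entropy is maximized by uniform distributions and minimized by concentrated distributions.

Entropies:
  H(A) = 2.1667 bits
  H(B) = 2.3219 bits
  H(C) = 0.8410 bits
  H(D) = 1.8165 bits

Ranking: B > A > D > C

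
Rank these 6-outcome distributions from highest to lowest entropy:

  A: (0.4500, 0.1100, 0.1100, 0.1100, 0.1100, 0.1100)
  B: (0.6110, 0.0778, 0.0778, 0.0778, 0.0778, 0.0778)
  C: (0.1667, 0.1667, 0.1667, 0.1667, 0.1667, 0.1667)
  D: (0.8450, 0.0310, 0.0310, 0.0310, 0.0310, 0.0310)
C > A > B > D

Key insight: Entropy is maximized by uniform distributions and minimized by concentrated distributions.

Entropies:
  H(A) = 2.2698 bits
  H(B) = 1.8674 bits
  H(C) = 2.5850 bits
  H(D) = 0.9821 bits

Ranking: C > A > B > D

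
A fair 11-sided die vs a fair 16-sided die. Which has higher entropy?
16-sided die

Both are uniform distributions; for uniform over n outcomes, H = log₂(n). H(11-sided) = log₂(11) = 3.459 bits and H(16-sided) = log₂(16) = 4.000 bits. More outcomes in a uniform distribution means higher entropy.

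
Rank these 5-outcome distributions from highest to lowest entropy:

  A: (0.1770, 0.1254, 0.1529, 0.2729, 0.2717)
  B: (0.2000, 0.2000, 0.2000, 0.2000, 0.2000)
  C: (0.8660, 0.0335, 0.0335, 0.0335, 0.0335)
B > A > C

Key insight: Entropy is maximized by uniform distributions and minimized by concentrated distributions.

- Uniform distributions have maximum entropy log₂(5) = 2.3219 bits
- The more "peaked" or concentrated a distribution, the lower its entropy

Entropies:
  H(A) = 2.2543 bits
  H(B) = 2.3219 bits
  H(C) = 0.8363 bits

Ranking: B > A > C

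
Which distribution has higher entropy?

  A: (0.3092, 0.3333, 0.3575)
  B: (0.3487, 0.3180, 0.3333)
B

Both distributions are close to uniform, making this a harder comparison.

H(A) = 1.5824 bits
H(B) = 1.5839 bits

The distribution closer to uniform has higher entropy.
Answer: B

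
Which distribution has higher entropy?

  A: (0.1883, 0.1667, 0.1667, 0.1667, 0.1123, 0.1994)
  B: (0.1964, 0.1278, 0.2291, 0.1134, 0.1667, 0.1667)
A

Both distributions are close to uniform, making this a harder comparison.

H(A) = 2.5642 bits
H(B) = 2.5453 bits

The distribution closer to uniform has higher entropy.
Answer: A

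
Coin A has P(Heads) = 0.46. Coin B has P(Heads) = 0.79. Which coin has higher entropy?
A

For binary distributions, entropy is maximized at p=0.5 and decreases as p moves toward 0 or 1.

H(A) = H(0.46) = 0.9954 bits
H(B) = H(0.79) = 0.7415 bits

Distribution A (p=0.46) is closer to uniform (p=0.5), so it has higher entropy.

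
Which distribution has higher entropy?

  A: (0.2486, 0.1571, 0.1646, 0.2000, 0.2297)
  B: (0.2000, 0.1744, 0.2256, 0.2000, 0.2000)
B

Both distributions are close to uniform, making this a harder comparison.

H(A) = 2.2990 bits
H(B) = 2.3172 bits

The distribution closer to uniform has higher entropy.
Answer: B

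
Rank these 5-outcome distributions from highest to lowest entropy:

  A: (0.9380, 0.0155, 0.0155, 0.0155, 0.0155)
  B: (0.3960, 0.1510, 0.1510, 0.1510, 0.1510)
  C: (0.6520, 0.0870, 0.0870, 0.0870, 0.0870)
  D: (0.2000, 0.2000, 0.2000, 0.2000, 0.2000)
D > B > C > A

Key insight: Entropy is maximized by uniform distributions and minimized by concentrated distributions.

Entropies:
  H(A) = 0.4593 bits
  H(B) = 2.1766 bits
  H(C) = 1.6283 bits
  H(D) = 2.3219 bits

Ranking: D > B > C > A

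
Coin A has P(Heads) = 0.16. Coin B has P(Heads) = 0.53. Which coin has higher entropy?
B

For binary distributions, entropy is maximized at p=0.5 and decreases as p moves toward 0 or 1.

H(A) = H(0.16) = 0.6343 bits
H(B) = H(0.53) = 0.9974 bits

Distribution B (p=0.53) is closer to uniform (p=0.5), so it has higher entropy.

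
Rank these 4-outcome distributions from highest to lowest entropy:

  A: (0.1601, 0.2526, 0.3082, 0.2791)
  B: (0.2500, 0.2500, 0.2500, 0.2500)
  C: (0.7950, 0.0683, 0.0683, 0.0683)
B > A > C

Key insight: Entropy is maximized by uniform distributions and minimized by concentrated distributions.

- Uniform distributions have maximum entropy log₂(4) = 2.0000 bits
- The more "peaked" or concentrated a distribution, the lower its entropy

Entropies:
  H(A) = 1.9617 bits
  H(B) = 2.0000 bits
  H(C) = 1.0567 bits

Ranking: B > A > C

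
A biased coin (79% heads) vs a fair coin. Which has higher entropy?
Fair coin

The fair coin is uniform (p=0.5), maximizing binary entropy at 1 bit. The biased coin has H(0.79) ≈ 0.741 bits — its outcome is more predictable, so its entropy is lower.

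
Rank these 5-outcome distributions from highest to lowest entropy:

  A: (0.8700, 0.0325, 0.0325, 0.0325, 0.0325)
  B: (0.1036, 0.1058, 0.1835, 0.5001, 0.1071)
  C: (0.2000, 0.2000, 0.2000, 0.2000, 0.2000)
C > B > A

Key insight: Entropy is maximized by uniform distributions and minimized by concentrated distributions.

- Uniform distributions have maximum entropy log₂(5) = 2.3219 bits
- The more "peaked" or concentrated a distribution, the lower its entropy

Entropies:
  H(A) = 0.8174 bits
  H(B) = 1.9756 bits
  H(C) = 2.3219 bits

Ranking: C > B > A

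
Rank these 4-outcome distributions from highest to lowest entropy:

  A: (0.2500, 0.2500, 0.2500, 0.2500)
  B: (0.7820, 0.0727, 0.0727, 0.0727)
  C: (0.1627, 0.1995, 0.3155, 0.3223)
A > C > B

Key insight: Entropy is maximized by uniform distributions and minimized by concentrated distributions.

- Uniform distributions have maximum entropy log₂(4) = 2.0000 bits
- The more "peaked" or concentrated a distribution, the lower its entropy

Entropies:
  H(A) = 2.0000 bits
  H(B) = 1.1020 bits
  H(C) = 1.9417 bits

Ranking: A > C > B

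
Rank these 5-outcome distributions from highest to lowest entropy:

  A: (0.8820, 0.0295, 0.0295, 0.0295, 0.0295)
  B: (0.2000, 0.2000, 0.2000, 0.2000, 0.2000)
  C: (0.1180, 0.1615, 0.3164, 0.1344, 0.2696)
B > C > A

Key insight: Entropy is maximized by uniform distributions and minimized by concentrated distributions.

- Uniform distributions have maximum entropy log₂(5) = 2.3219 bits
- The more "peaked" or concentrated a distribution, the lower its entropy

Entropies:
  H(A) = 0.7596 bits
  H(B) = 2.3219 bits
  H(C) = 2.2130 bits

Ranking: B > C > A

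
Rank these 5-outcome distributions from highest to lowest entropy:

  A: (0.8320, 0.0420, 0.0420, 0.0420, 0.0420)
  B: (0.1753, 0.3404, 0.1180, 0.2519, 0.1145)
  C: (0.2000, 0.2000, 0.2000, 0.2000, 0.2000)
C > B > A

Key insight: Entropy is maximized by uniform distributions and minimized by concentrated distributions.

- Uniform distributions have maximum entropy log₂(5) = 2.3219 bits
- The more "peaked" or concentrated a distribution, the lower its entropy

Entropies:
  H(A) = 0.9891 bits
  H(B) = 2.1924 bits
  H(C) = 2.3219 bits

Ranking: C > B > A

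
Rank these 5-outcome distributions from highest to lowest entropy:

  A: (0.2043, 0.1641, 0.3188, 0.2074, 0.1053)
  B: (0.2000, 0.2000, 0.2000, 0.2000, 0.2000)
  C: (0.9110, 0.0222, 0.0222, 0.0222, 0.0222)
B > A > C

Key insight: Entropy is maximized by uniform distributions and minimized by concentrated distributions.

- Uniform distributions have maximum entropy log₂(5) = 2.3219 bits
- The more "peaked" or concentrated a distribution, the lower its entropy

Entropies:
  H(A) = 2.2345 bits
  H(B) = 2.3219 bits
  H(C) = 0.6111 bits

Ranking: B > A > C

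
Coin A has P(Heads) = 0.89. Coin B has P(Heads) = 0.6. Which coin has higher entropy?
B

For binary distributions, entropy is maximized at p=0.5 and decreases as p moves toward 0 or 1.

H(A) = H(0.89) = 0.4999 bits
H(B) = H(0.6) = 0.9710 bits

Distribution B (p=0.6) is closer to uniform (p=0.5), so it has higher entropy.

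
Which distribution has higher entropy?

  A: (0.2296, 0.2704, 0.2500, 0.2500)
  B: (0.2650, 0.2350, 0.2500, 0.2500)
B

Both distributions are close to uniform, making this a harder comparison.

H(A) = 1.9976 bits
H(B) = 1.9987 bits

The distribution closer to uniform has higher entropy.
Answer: B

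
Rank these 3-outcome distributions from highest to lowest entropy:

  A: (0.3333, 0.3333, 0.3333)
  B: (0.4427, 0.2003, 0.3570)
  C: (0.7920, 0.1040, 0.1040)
A > B > C

Key insight: Entropy is maximized by uniform distributions and minimized by concentrated distributions.

- Uniform distributions have maximum entropy log₂(3) = 1.5850 bits
- The more "peaked" or concentrated a distribution, the lower its entropy

Entropies:
  H(A) = 1.5850 bits
  H(B) = 1.5156 bits
  H(C) = 0.9456 bits

Ranking: A > B > C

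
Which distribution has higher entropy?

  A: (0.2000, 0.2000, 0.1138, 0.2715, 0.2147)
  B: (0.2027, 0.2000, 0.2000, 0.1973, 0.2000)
B

Both distributions are close to uniform, making this a harder comparison.

H(A) = 2.2728 bits
H(B) = 2.3219 bits

The distribution closer to uniform has higher entropy.
Answer: B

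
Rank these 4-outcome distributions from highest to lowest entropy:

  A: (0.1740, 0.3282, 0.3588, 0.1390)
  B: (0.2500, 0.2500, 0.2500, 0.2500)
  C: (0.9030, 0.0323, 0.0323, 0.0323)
B > A > C

Key insight: Entropy is maximized by uniform distributions and minimized by concentrated distributions.

- Uniform distributions have maximum entropy log₂(4) = 2.0000 bits
- The more "peaked" or concentrated a distribution, the lower its entropy

Entropies:
  H(A) = 1.8928 bits
  H(B) = 2.0000 bits
  H(C) = 0.6132 bits

Ranking: B > A > C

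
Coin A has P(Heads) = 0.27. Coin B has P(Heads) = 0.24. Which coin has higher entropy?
A

For binary distributions, entropy is maximized at p=0.5 and decreases as p moves toward 0 or 1.

H(A) = H(0.27) = 0.8415 bits
H(B) = H(0.24) = 0.7950 bits

Distribution A (p=0.27) is closer to uniform (p=0.5), so it has higher entropy.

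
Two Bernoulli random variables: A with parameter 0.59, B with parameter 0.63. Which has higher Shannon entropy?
A

For binary distributions, entropy is maximized at p=0.5 and decreases as p moves toward 0 or 1.

H(A) = H(0.59) = 0.9765 bits
H(B) = H(0.63) = 0.9507 bits

Distribution A (p=0.59) is closer to uniform (p=0.5), so it has higher entropy.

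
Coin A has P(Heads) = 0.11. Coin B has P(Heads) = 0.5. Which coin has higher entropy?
B

For binary distributions, entropy is maximized at p=0.5 and decreases as p moves toward 0 or 1.

H(A) = H(0.11) = 0.4999 bits
H(B) = H(0.5) = 1.0000 bits

Distribution B (p=0.5) is closer to uniform (p=0.5), so it has higher entropy.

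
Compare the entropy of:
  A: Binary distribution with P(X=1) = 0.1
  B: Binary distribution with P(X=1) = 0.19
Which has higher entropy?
B

For binary distributions, entropy is maximized at p=0.5 and decreases as p moves toward 0 or 1.

H(A) = H(0.1) = 0.4690 bits
H(B) = H(0.19) = 0.7015 bits

Distribution B (p=0.19) is closer to uniform (p=0.5), so it has higher entropy.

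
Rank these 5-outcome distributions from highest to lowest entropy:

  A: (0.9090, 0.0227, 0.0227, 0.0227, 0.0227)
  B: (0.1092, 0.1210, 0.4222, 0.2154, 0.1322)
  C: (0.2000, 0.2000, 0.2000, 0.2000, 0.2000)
C > B > A

Key insight: Entropy is maximized by uniform distributions and minimized by concentrated distributions.

- Uniform distributions have maximum entropy log₂(5) = 2.3219 bits
- The more "peaked" or concentrated a distribution, the lower its entropy

Entropies:
  H(A) = 0.6218 bits
  H(B) = 2.1059 bits
  H(C) = 2.3219 bits

Ranking: C > B > A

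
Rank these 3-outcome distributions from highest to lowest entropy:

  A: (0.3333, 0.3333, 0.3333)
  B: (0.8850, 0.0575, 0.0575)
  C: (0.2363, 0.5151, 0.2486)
A > C > B

Key insight: Entropy is maximized by uniform distributions and minimized by concentrated distributions.

- Uniform distributions have maximum entropy log₂(3) = 1.5850 bits
- The more "peaked" or concentrated a distribution, the lower its entropy

Entropies:
  H(A) = 1.5850 bits
  H(B) = 0.6298 bits
  H(C) = 1.4840 bits

Ranking: A > C > B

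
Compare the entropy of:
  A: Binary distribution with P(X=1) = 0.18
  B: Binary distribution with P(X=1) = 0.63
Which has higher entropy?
B

For binary distributions, entropy is maximized at p=0.5 and decreases as p moves toward 0 or 1.

H(A) = H(0.18) = 0.6801 bits
H(B) = H(0.63) = 0.9507 bits

Distribution B (p=0.63) is closer to uniform (p=0.5), so it has higher entropy.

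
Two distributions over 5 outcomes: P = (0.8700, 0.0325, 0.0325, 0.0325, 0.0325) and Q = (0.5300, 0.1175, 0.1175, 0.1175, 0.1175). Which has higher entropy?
Q

P is highly concentrated on one outcome (87%), making it nearly deterministic. Q spreads its mass more evenly (max 53%). The more spread-out distribution has higher entropy: H(P) ≈ 0.817 bits, H(Q) ≈ 1.937 bits.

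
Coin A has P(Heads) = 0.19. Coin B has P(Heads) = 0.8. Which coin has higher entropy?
B

For binary distributions, entropy is maximized at p=0.5 and decreases as p moves toward 0 or 1.

H(A) = H(0.19) = 0.7015 bits
H(B) = H(0.8) = 0.7219 bits

Distribution B (p=0.8) is closer to uniform (p=0.5), so it has higher entropy.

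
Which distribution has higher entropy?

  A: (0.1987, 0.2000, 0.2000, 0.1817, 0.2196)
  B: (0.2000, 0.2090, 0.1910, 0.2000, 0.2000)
B

Both distributions are close to uniform, making this a harder comparison.

H(A) = 2.3193 bits
H(B) = 2.3213 bits

The distribution closer to uniform has higher entropy.
Answer: B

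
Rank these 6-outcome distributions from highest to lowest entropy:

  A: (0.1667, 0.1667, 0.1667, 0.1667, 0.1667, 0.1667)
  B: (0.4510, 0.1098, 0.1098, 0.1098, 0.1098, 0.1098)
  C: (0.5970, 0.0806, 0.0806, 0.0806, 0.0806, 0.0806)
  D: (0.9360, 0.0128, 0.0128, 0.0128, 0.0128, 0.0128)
A > B > C > D

Key insight: Entropy is maximized by uniform distributions and minimized by concentrated distributions.

Entropies:
  H(A) = 2.5850 bits
  H(B) = 2.2678 bits
  H(C) = 1.9084 bits
  H(D) = 0.4917 bits

Ranking: A > B > C > D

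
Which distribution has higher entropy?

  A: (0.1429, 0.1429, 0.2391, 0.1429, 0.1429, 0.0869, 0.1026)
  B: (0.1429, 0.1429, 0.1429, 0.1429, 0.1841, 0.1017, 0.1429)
B

Both distributions are close to uniform, making this a harder comparison.

H(A) = 2.7411 bits
H(B) = 2.7900 bits

The distribution closer to uniform has higher entropy.
Answer: B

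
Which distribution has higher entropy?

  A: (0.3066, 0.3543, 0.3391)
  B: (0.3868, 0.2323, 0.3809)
A

Both distributions are close to uniform, making this a harder comparison.

H(A) = 1.5824 bits
H(B) = 1.5497 bits

The distribution closer to uniform has higher entropy.
Answer: A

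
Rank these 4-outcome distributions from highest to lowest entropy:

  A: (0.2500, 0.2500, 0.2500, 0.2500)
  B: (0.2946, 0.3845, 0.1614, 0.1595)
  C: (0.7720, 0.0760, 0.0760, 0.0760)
A > B > C

Key insight: Entropy is maximized by uniform distributions and minimized by concentrated distributions.

- Uniform distributions have maximum entropy log₂(4) = 2.0000 bits
- The more "peaked" or concentrated a distribution, the lower its entropy

Entropies:
  H(A) = 2.0000 bits
  H(B) = 1.8967 bits
  H(C) = 1.1359 bits

Ranking: A > B > C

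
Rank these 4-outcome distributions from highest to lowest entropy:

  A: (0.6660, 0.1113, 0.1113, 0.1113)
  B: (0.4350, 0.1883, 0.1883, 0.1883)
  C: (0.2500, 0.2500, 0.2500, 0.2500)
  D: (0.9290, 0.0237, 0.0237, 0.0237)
C > B > A > D

Key insight: Entropy is maximized by uniform distributions and minimized by concentrated distributions.

Entropies:
  H(A) = 1.4483 bits
  H(B) = 1.8833 bits
  H(C) = 2.0000 bits
  H(D) = 0.4822 bits

Ranking: C > B > A > D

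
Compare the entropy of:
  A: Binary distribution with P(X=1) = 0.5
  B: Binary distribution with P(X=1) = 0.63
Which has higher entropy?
A

For binary distributions, entropy is maximized at p=0.5 and decreases as p moves toward 0 or 1.

H(A) = H(0.5) = 1.0000 bits
H(B) = H(0.63) = 0.9507 bits

Distribution A (p=0.5) is closer to uniform (p=0.5), so it has higher entropy.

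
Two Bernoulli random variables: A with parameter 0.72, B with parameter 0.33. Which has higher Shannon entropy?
B

For binary distributions, entropy is maximized at p=0.5 and decreases as p moves toward 0 or 1.

H(A) = H(0.72) = 0.8555 bits
H(B) = H(0.33) = 0.9149 bits

Distribution B (p=0.33) is closer to uniform (p=0.5), so it has higher entropy.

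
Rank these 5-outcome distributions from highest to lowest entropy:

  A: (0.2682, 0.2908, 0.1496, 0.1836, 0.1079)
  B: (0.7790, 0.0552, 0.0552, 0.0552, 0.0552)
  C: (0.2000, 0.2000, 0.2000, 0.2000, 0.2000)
C > A > B

Key insight: Entropy is maximized by uniform distributions and minimized by concentrated distributions.

- Uniform distributions have maximum entropy log₂(5) = 2.3219 bits
- The more "peaked" or concentrated a distribution, the lower its entropy

Entropies:
  H(A) = 2.2328 bits
  H(B) = 1.2040 bits
  H(C) = 2.3219 bits

Ranking: C > A > B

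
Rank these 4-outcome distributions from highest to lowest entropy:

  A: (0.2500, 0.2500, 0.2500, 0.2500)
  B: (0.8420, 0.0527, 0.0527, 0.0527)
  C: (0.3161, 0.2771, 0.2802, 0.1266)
A > C > B

Key insight: Entropy is maximized by uniform distributions and minimized by concentrated distributions.

- Uniform distributions have maximum entropy log₂(4) = 2.0000 bits
- The more "peaked" or concentrated a distribution, the lower its entropy

Entropies:
  H(A) = 2.0000 bits
  H(B) = 0.8799 bits
  H(C) = 1.9301 bits

Ranking: A > C > B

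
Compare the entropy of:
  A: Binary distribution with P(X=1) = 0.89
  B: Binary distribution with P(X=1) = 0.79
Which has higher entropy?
B

For binary distributions, entropy is maximized at p=0.5 and decreases as p moves toward 0 or 1.

H(A) = H(0.89) = 0.4999 bits
H(B) = H(0.79) = 0.7415 bits

Distribution B (p=0.79) is closer to uniform (p=0.5), so it has higher entropy.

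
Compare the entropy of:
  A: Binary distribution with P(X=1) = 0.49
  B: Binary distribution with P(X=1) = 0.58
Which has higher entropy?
A

For binary distributions, entropy is maximized at p=0.5 and decreases as p moves toward 0 or 1.

H(A) = H(0.49) = 0.9997 bits
H(B) = H(0.58) = 0.9815 bits

Distribution A (p=0.49) is closer to uniform (p=0.5), so it has higher entropy.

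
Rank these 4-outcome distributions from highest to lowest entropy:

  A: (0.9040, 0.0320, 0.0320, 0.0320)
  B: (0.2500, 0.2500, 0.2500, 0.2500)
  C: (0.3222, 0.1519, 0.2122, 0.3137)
B > C > A

Key insight: Entropy is maximized by uniform distributions and minimized by concentrated distributions.

- Uniform distributions have maximum entropy log₂(4) = 2.0000 bits
- The more "peaked" or concentrated a distribution, the lower its entropy

Entropies:
  H(A) = 0.6083 bits
  H(B) = 2.0000 bits
  H(C) = 1.9387 bits

Ranking: B > C > A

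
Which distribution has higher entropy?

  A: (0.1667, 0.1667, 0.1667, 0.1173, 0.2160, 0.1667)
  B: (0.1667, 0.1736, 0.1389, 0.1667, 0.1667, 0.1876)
B

Both distributions are close to uniform, making this a harder comparison.

H(A) = 2.5636 bits
H(B) = 2.5794 bits

The distribution closer to uniform has higher entropy.
Answer: B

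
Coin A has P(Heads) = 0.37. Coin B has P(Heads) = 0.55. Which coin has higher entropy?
B

For binary distributions, entropy is maximized at p=0.5 and decreases as p moves toward 0 or 1.

H(A) = H(0.37) = 0.9507 bits
H(B) = H(0.55) = 0.9928 bits

Distribution B (p=0.55) is closer to uniform (p=0.5), so it has higher entropy.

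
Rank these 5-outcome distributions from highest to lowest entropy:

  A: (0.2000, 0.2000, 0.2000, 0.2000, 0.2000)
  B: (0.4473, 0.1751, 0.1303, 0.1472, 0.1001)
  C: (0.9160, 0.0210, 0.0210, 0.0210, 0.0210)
A > B > C

Key insight: Entropy is maximized by uniform distributions and minimized by concentrated distributions.

- Uniform distributions have maximum entropy log₂(5) = 2.3219 bits
- The more "peaked" or concentrated a distribution, the lower its entropy

Entropies:
  H(A) = 2.3219 bits
  H(B) = 2.0817 bits
  H(C) = 0.5841 bits

Ranking: A > B > C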